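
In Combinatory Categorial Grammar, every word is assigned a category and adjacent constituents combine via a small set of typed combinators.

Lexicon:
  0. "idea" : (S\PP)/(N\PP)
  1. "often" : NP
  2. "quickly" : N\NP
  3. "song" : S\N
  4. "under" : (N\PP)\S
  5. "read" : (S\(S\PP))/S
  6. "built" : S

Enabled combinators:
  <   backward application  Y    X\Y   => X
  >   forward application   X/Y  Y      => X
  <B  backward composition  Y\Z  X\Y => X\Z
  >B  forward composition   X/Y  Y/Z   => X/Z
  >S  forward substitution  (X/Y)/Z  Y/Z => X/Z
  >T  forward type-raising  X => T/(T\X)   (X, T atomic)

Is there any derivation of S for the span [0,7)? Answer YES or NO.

[0,7] S   <
  [0,5] S\PP   >
    [0,1] "idea" : (S\PP)/(N\PP)
    [1,5] N\PP   <
      [1,4] S   <
        [1,2] "often" : NP
        [2,4] S\NP   <B
          [2,3] "quickly" : N\NP
          [3,4] "song" : S\N
      [4,5] "under" : (N\PP)\S
  [5,7] S\(S\PP)   >
    [5,6] "read" : (S\(S\PP))/S
    [6,7] "built" : S

YES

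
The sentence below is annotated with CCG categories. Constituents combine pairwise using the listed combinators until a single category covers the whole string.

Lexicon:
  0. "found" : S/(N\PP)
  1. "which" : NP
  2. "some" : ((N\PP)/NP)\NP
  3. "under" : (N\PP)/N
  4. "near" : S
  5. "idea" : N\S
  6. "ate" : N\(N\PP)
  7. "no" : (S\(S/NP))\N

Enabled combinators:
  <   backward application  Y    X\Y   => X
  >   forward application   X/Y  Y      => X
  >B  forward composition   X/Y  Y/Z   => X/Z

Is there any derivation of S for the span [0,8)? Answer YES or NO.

YES

[0,8] S   <
  [0,3] S/NP   >B
    [0,1] "found" : S/(N\PP)
    [1,3] (N\PP)/NP   <
      [1,2] "which" : NP
      [2,3] "some" : ((N\PP)/NP)\NP
  [3,8] S\(S/NP)   <
    [3,7] N   <
      [3,6] N\PP   >
        [3,4] "under" : (N\PP)/N
        [4,6] N   <
          [4,5] "near" : S
          [5,6] "idea" : N\S
      [6,7] "ate" : N\(N\PP)
    [7,8] "no" : (S\(S/NP))\N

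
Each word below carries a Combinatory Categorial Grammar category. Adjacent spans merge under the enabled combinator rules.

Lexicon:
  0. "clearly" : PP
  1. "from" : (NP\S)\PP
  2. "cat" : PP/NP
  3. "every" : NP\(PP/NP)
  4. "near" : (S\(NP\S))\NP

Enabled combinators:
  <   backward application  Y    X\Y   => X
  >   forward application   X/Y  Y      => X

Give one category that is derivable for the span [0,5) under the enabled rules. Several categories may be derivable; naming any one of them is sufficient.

S

[0,5] S   <
  [0,2] NP\S   <
    [0,1] "clearly" : PP
    [1,2] "from" : (NP\S)\PP
  [2,5] S\(NP\S)   <
    [2,4] NP   <
      [2,3] "cat" : PP/NP
      [3,4] "every" : NP\(PP/NP)
    [4,5] "near" : (S\(NP\S))\NP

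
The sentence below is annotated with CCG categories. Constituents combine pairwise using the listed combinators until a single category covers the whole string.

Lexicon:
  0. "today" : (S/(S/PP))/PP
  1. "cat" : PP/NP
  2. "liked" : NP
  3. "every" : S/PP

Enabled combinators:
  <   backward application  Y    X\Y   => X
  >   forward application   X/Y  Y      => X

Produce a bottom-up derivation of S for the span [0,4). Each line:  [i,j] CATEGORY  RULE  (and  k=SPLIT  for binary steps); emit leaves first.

[0,1] (S/(S/PP))/PP  lex  "today"
[1,2] PP/NP  lex  "cat"
[2,3] NP  lex  "liked"
[1,3] PP  >  k=2
[0,3] S/(S/PP)  >  k=1
[3,4] S/PP  lex  "every"
[0,4] S  >  k=3

[0,4] S   >
  [0,3] S/(S/PP)   >
    [0,1] "today" : (S/(S/PP))/PP
    [1,3] PP   >
      [1,2] "cat" : PP/NP
      [2,3] "liked" : NP
  [3,4] "every" : S/PP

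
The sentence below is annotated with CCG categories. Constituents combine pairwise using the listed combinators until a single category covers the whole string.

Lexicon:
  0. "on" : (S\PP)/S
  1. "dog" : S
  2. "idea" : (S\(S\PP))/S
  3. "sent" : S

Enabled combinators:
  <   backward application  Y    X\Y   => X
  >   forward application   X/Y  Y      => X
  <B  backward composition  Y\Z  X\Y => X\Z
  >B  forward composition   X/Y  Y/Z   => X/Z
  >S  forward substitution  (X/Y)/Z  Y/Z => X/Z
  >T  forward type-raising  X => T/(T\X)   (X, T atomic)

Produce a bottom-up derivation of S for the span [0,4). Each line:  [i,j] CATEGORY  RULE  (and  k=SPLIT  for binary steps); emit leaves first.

[0,1] (S\PP)/S  lex  "on"
[1,2] S  lex  "dog"
[0,2] S\PP  >  k=1
[2,3] (S\(S\PP))/S  lex  "idea"
[3,4] S  lex  "sent"
[2,4] S\(S\PP)  >  k=3
[0,4] S  <  k=2

[0,4] S   <
  [0,2] S\PP   >
    [0,1] "on" : (S\PP)/S
    [1,2] "dog" : S
  [2,4] S\(S\PP)   >
    [2,3] "idea" : (S\(S\PP))/S
    [3,4] "sent" : S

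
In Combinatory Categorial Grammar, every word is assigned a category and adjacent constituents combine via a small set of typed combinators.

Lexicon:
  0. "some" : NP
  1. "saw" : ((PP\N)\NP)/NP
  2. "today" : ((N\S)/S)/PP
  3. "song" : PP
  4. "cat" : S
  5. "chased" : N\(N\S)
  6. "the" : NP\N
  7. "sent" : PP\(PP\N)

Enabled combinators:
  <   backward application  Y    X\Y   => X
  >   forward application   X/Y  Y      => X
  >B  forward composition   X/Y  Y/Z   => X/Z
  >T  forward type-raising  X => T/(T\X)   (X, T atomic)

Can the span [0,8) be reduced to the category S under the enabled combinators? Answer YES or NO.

NP ((PP\N)\NP)/NP ((N\S)/S)/PP PP S N\(N\S) NP\N PP\(PP\N)
CKY chart[0,8] = {N/(N\PP), NP/(NP\PP), PP, PP/(PP\PP), S/(S\PP)}; S ∉ chart

NO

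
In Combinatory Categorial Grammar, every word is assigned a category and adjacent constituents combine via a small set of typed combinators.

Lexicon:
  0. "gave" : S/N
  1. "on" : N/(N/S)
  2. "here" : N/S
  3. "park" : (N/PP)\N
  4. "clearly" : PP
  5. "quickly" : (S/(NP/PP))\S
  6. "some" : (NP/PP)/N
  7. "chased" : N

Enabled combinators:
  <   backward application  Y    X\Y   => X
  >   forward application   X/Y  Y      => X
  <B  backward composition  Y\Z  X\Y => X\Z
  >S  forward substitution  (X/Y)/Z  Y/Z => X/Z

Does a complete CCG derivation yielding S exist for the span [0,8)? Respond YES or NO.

YES

[0,8] S   >
  [0,6] S/(NP/PP)   <
    [0,5] S   >
      [0,1] "gave" : S/N
      [1,5] N   >
        [1,4] N/PP   <
          [1,3] N   >
            [1,2] "on" : N/(N/S)
            [2,3] "here" : N/S
          [3,4] "park" : (N/PP)\N
        [4,5] "clearly" : PP
    [5,6] "quickly" : (S/(NP/PP))\S
  [6,8] NP/PP   >
    [6,7] "some" : (NP/PP)/N
    [7,8] "chased" : N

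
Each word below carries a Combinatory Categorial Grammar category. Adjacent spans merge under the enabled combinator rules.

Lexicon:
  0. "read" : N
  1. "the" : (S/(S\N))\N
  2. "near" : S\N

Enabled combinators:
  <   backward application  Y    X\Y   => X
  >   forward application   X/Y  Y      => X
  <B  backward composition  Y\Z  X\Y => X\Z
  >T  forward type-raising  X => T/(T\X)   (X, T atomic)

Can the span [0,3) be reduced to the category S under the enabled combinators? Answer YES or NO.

YES

[0,3] S   >
  [0,2] S/(S\N)   <
    [0,1] "read" : N
    [1,2] "the" : (S/(S\N))\N
  [2,3] "near" : S\N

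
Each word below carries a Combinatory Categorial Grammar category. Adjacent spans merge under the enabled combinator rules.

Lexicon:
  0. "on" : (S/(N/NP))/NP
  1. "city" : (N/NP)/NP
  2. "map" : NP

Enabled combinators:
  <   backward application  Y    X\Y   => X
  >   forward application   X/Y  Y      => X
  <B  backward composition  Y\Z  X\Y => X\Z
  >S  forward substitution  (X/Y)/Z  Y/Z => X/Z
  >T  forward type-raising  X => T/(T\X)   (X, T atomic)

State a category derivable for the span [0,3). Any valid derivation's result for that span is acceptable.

[0,3] S   >
  [0,2] S/NP   >S
    [0,1] "on" : (S/(N/NP))/NP
    [1,2] "city" : (N/NP)/NP
  [2,3] "map" : NP

S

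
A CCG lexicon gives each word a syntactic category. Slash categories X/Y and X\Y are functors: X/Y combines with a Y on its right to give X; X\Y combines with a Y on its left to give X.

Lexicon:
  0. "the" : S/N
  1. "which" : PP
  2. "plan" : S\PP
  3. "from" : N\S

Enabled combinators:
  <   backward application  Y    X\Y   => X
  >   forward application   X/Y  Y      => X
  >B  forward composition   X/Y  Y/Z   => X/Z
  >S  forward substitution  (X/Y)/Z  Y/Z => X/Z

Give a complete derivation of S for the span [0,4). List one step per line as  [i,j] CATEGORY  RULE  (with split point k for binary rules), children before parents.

[0,1] S/N  lex  "the"
[1,2] PP  lex  "which"
[2,3] S\PP  lex  "plan"
[1,3] S  <  k=2
[3,4] N\S  lex  "from"
[1,4] N  <  k=3
[0,4] S  >  k=1

[0,4] S   >
  [0,1] "the" : S/N
  [1,4] N   <
    [1,3] S   <
      [1,2] "which" : PP
      [2,3] "plan" : S\PP
    [3,4] "from" : N\S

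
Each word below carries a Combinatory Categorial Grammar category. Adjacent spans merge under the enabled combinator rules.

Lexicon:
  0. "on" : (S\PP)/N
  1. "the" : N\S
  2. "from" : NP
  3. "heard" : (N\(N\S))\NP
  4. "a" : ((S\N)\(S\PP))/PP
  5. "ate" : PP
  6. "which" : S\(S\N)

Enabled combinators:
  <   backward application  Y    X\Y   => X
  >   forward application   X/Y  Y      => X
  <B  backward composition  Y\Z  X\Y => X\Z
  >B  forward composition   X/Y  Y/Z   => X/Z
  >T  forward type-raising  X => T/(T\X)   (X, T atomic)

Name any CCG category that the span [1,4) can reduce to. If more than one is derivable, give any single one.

N

[0,7] S   <
  [0,6] S\N   <
    [0,4] S\PP   >
      [0,1] "on" : (S\PP)/N
      [1,4] N   <
        [1,2] "the" : N\S
        [2,4] N\(N\S)   <
          [2,3] "from" : NP
          [3,4] "heard" : (N\(N\S))\NP
    [4,6] (S\N)\(S\PP)   >
      [4,5] "a" : ((S\N)\(S\PP))/PP
      [5,6] "ate" : PP
  [6,7] "which" : S\(S\N)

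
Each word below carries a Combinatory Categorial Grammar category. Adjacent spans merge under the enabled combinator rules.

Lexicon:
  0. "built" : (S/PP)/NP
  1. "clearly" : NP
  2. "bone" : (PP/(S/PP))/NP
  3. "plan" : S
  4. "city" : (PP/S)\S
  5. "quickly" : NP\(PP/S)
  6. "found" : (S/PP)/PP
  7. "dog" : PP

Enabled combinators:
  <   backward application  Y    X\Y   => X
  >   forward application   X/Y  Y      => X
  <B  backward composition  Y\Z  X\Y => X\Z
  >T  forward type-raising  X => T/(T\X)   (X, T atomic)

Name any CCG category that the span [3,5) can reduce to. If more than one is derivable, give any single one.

[0,8] S   >
  [0,2] S/PP   >
    [0,1] "built" : (S/PP)/NP
    [1,2] "clearly" : NP
  [2,8] PP   >
    [2,6] PP/(S/PP)   >
      [2,3] "bone" : (PP/(S/PP))/NP
      [3,6] NP   <
        [3,5] PP/S   <
          [3,4] "plan" : S
          [4,5] "city" : (PP/S)\S
        [5,6] "quickly" : NP\(PP/S)
    [6,8] S/PP   >
      [6,7] "found" : (S/PP)/PP
      [7,8] "dog" : PP

PP/S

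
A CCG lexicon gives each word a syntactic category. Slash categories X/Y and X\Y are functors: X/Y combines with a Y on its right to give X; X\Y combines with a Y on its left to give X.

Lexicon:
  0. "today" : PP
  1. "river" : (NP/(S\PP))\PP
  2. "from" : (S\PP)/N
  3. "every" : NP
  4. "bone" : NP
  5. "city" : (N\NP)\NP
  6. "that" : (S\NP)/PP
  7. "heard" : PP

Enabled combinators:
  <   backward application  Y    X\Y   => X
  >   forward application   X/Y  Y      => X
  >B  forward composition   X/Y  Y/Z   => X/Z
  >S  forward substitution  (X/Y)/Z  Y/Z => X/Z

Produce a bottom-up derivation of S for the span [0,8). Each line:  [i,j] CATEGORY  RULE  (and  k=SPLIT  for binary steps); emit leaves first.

[0,8] S   <
  [0,6] NP   >
    [0,2] NP/(S\PP)   <
      [0,1] "today" : PP
      [1,2] "river" : (NP/(S\PP))\PP
    [2,6] S\PP   >
      [2,3] "from" : (S\PP)/N
      [3,6] N   <
        [3,4] "every" : NP
        [4,6] N\NP   <
          [4,5] "bone" : NP
          [5,6] "city" : (N\NP)\NP
  [6,8] S\NP   >
    [6,7] "that" : (S\NP)/PP
    [7,8] "heard" : PP

[0,1] PP  lex  "today"
[1,2] (NP/(S\PP))\PP  lex  "river"
[0,2] NP/(S\PP)  <  k=1
[2,3] (S\PP)/N  lex  "from"
[3,4] NP  lex  "every"
[4,5] NP  lex  "bone"
[5,6] (N\NP)\NP  lex  "city"
[4,6] N\NP  <  k=5
[3,6] N  <  k=4
[2,6] S\PP  >  k=3
[0,6] NP  >  k=2
[6,7] (S\NP)/PP  lex  "that"
[7,8] PP  lex  "heard"
[6,8] S\NP  >  k=7
[0,8] S  <  k=6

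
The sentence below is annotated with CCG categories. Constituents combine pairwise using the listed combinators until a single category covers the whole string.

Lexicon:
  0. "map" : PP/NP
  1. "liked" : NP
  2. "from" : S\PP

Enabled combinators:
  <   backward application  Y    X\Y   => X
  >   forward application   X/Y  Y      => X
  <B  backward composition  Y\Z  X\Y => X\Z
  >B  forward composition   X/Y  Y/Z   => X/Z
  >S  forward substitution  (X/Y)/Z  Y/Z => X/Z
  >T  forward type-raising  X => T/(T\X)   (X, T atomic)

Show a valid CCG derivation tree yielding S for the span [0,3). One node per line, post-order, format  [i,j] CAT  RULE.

[0,3] S   <
  [0,2] PP   >
    [0,1] "map" : PP/NP
    [1,2] "liked" : NP
  [2,3] "from" : S\PP

[0,1] PP/NP  lex  "map"
[1,2] NP  lex  "liked"
[0,2] PP  >  k=1
[2,3] S\PP  lex  "from"
[0,3] S  <  k=2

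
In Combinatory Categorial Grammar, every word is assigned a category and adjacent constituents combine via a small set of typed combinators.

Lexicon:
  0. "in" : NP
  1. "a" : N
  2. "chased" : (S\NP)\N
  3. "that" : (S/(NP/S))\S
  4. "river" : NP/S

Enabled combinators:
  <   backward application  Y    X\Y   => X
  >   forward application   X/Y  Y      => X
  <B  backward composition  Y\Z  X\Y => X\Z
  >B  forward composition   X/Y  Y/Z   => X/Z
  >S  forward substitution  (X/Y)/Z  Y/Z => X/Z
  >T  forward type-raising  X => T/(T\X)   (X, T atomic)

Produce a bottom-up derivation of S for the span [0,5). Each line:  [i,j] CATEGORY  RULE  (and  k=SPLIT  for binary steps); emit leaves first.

[0,1] NP  lex  "in"
[0,1] S/(S\NP)  >T
[1,2] N  lex  "a"
[2,3] (S\NP)\N  lex  "chased"
[1,3] S\NP  <  k=2
[0,3] S  >  k=1
[3,4] (S/(NP/S))\S  lex  "that"
[0,4] S/(NP/S)  <  k=3
[4,5] NP/S  lex  "river"
[0,5] S  >  k=4

[0,5] S   >
  [0,4] S/(NP/S)   <
    [0,3] S   >
      [0,1] S/(S\NP)   >T
        [0,1] "in" : NP
      [1,3] S\NP   <
        [1,2] "a" : N
        [2,3] "chased" : (S\NP)\N
    [3,4] "that" : (S/(NP/S))\S
  [4,5] "river" : NP/S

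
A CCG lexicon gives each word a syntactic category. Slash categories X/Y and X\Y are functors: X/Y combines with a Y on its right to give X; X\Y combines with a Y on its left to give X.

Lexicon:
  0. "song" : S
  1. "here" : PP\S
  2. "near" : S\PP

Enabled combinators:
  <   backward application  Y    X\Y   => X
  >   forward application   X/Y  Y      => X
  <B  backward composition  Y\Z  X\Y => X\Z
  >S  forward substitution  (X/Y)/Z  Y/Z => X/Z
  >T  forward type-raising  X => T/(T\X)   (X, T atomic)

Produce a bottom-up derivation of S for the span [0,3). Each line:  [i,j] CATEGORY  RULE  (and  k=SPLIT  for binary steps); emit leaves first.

[0,3] S   <
  [0,2] PP   >
    [0,1] PP/(PP\S)   >T
      [0,1] "song" : S
    [1,2] "here" : PP\S
  [2,3] "near" : S\PP

[0,1] S  lex  "song"
[0,1] PP/(PP\S)  >T
[1,2] PP\S  lex  "here"
[0,2] PP  >  k=1
[2,3] S\PP  lex  "near"
[0,3] S  <  k=2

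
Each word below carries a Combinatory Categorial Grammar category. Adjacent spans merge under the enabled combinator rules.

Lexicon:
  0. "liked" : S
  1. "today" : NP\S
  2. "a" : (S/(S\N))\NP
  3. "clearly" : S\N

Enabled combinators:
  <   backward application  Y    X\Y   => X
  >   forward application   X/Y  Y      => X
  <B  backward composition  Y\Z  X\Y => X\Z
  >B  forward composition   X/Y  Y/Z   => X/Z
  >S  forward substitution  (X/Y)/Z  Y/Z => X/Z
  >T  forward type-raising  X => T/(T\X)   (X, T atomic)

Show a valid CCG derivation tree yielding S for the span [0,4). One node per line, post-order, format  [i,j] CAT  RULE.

[0,1] S  lex  "liked"
[1,2] NP\S  lex  "today"
[0,2] NP  <  k=1
[2,3] (S/(S\N))\NP  lex  "a"
[0,3] S/(S\N)  <  k=2
[3,4] S\N  lex  "clearly"
[0,4] S  >  k=3

[0,4] S   >
  [0,3] S/(S\N)   <
    [0,2] NP   <
      [0,1] "liked" : S
      [1,2] "today" : NP\S
    [2,3] "a" : (S/(S\N))\NP
  [3,4] "clearly" : S\N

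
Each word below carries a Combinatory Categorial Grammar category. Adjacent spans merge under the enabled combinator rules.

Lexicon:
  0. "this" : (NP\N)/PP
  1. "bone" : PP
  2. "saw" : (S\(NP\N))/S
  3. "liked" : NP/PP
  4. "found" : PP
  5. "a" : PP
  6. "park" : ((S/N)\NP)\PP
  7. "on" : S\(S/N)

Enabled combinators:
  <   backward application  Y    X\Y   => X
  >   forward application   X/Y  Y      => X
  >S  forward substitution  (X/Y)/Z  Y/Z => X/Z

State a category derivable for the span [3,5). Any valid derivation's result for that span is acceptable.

NP

[0,8] S   <
  [0,2] NP\N   >
    [0,1] "this" : (NP\N)/PP
    [1,2] "bone" : PP
  [2,8] S\(NP\N)   >
    [2,3] "saw" : (S\(NP\N))/S
    [3,8] S   <
      [3,7] S/N   <
        [3,5] NP   >
          [3,4] "liked" : NP/PP
          [4,5] "found" : PP
        [5,7] (S/N)\NP   <
          [5,6] "a" : PP
          [6,7] "park" : ((S/N)\NP)\PP
      [7,8] "on" : S\(S/N)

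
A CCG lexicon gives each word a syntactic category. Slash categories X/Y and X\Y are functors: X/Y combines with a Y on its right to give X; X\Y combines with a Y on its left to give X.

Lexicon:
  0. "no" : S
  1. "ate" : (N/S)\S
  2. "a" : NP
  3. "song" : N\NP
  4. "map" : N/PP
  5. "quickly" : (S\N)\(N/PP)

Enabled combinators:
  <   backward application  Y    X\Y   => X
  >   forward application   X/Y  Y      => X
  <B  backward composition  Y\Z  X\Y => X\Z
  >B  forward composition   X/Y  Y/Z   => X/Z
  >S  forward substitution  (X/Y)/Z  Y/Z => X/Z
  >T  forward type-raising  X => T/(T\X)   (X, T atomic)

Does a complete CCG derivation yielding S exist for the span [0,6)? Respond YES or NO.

NO

S (N/S)\S NP N\NP N/PP (S\N)\(N/PP)
CKY chart[0,6] = {N, N/(N\N), N/(S\S), NP/(NP\N), PP/(PP\N), S/(S\N)}; S ∉ chart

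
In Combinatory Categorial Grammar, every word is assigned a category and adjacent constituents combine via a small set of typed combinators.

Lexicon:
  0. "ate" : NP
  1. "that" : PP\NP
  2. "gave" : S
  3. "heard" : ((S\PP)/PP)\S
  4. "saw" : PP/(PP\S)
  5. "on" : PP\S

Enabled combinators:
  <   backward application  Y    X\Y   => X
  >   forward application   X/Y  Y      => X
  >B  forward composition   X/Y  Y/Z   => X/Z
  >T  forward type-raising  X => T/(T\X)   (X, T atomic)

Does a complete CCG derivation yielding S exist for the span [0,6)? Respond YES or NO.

YES

[0,6] S   <
  [0,2] PP   >
    [0,1] PP/(PP\NP)   >T
      [0,1] "ate" : NP
    [1,2] "that" : PP\NP
  [2,6] S\PP   >
    [2,4] (S\PP)/PP   <
      [2,3] "gave" : S
      [3,4] "heard" : ((S\PP)/PP)\S
    [4,6] PP   >
      [4,5] "saw" : PP/(PP\S)
      [5,6] "on" : PP\S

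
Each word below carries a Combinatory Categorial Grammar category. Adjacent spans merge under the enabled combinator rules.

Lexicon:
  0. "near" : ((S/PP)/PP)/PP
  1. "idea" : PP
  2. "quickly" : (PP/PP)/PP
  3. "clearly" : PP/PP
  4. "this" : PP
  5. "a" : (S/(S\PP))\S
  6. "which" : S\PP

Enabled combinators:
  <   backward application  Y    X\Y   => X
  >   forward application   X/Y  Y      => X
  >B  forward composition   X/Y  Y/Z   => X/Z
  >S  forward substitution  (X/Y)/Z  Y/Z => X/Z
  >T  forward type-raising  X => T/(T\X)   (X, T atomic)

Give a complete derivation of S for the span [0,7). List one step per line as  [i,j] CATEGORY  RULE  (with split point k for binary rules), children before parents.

[0,7] S   >
  [0,6] S/(S\PP)   <
    [0,5] S   >
      [0,4] S/PP   >S
        [0,2] (S/PP)/PP   >
          [0,1] "near" : ((S/PP)/PP)/PP
          [1,2] "idea" : PP
        [2,4] PP/PP   >S
          [2,3] "quickly" : (PP/PP)/PP
          [3,4] "clearly" : PP/PP
      [4,5] "this" : PP
    [5,6] "a" : (S/(S\PP))\S
  [6,7] "which" : S\PP

[0,1] ((S/PP)/PP)/PP  lex  "near"
[1,2] PP  lex  "idea"
[0,2] (S/PP)/PP  >  k=1
[2,3] (PP/PP)/PP  lex  "quickly"
[3,4] PP/PP  lex  "clearly"
[2,4] PP/PP  >S  k=3
[0,4] S/PP  >S  k=2
[4,5] PP  lex  "this"
[0,5] S  >  k=4
[5,6] (S/(S\PP))\S  lex  "a"
[0,6] S/(S\PP)  <  k=5
[6,7] S\PP  lex  "which"
[0,7] S  >  k=6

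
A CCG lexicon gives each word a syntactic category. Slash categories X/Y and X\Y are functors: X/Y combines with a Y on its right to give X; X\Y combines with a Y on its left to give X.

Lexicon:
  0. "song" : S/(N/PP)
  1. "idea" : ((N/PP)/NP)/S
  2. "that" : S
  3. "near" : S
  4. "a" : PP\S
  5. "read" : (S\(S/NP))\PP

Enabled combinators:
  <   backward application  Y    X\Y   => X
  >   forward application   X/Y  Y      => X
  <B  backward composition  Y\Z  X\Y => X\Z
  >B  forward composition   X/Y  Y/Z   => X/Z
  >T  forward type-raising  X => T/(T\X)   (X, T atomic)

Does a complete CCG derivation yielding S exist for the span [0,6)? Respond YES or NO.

[0,6] S   <
  [0,3] S/NP   >B
    [0,1] "song" : S/(N/PP)
    [1,3] (N/PP)/NP   >
      [1,2] "idea" : ((N/PP)/NP)/S
      [2,3] "that" : S
  [3,6] S\(S/NP)   <
    [3,5] PP   >
      [3,4] PP/(PP\S)   >T
        [3,4] "near" : S
      [4,5] "a" : PP\S
    [5,6] "read" : (S\(S/NP))\PP

YES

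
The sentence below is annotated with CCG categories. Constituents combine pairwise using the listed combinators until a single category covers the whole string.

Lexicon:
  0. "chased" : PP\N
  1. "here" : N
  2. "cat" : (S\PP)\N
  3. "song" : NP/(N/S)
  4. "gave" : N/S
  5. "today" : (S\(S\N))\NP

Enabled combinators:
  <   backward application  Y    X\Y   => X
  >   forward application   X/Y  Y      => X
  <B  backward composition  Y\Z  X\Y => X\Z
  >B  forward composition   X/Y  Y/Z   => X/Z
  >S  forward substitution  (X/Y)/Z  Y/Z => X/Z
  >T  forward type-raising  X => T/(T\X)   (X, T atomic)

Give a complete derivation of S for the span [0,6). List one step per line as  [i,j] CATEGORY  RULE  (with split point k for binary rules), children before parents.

[0,6] S   <
  [0,3] S\N   <B
    [0,1] "chased" : PP\N
    [1,3] S\PP   <
      [1,2] "here" : N
      [2,3] "cat" : (S\PP)\N
  [3,6] S\(S\N)   <
    [3,5] NP   >
      [3,4] "song" : NP/(N/S)
      [4,5] "gave" : N/S
    [5,6] "today" : (S\(S\N))\NP

[0,1] PP\N  lex  "chased"
[1,2] N  lex  "here"
[2,3] (S\PP)\N  lex  "cat"
[1,3] S\PP  <  k=2
[0,3] S\N  <B  k=1
[3,4] NP/(N/S)  lex  "song"
[4,5] N/S  lex  "gave"
[3,5] NP  >  k=4
[5,6] (S\(S\N))\NP  lex  "today"
[3,6] S\(S\N)  <  k=5
[0,6] S  <  k=3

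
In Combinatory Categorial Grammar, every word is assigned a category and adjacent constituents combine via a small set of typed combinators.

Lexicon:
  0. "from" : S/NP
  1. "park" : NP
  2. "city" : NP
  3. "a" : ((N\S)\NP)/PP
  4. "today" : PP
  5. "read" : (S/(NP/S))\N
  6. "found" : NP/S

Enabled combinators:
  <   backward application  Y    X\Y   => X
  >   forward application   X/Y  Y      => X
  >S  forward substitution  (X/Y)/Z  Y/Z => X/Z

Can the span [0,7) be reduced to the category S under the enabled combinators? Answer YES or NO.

[0,7] S   >
  [0,6] S/(NP/S)   <
    [0,5] N   <
      [0,2] S   >
        [0,1] "from" : S/NP
        [1,2] "park" : NP
      [2,5] N\S   <
        [2,3] "city" : NP
        [3,5] (N\S)\NP   >
          [3,4] "a" : ((N\S)\NP)/PP
          [4,5] "today" : PP
    [5,6] "read" : (S/(NP/S))\N
  [6,7] "found" : NP/S

YES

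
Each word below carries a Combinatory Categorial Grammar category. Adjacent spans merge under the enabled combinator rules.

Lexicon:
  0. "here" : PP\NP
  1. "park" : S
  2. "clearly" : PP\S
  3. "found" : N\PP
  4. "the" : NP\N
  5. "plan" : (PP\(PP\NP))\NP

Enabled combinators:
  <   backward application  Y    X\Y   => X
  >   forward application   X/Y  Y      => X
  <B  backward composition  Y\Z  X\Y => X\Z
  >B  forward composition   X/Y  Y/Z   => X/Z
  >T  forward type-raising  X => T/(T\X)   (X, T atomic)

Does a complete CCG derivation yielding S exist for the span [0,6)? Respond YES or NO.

NO

PP\NP S PP\S N\PP NP\N (PP\(PP\NP))\NP
CKY chart[0,6] = {N/(N\PP), NP/(NP\PP), PP, PP/(PP\PP), S/(S\PP)}; S ∉ chart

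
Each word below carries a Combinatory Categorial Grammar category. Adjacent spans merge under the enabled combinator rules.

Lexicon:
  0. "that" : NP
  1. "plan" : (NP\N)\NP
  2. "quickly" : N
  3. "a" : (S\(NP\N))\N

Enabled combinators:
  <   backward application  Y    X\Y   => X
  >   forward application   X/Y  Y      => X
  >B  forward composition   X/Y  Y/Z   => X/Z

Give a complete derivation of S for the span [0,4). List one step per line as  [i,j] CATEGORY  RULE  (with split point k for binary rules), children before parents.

[0,1] NP  lex  "that"
[1,2] (NP\N)\NP  lex  "plan"
[0,2] NP\N  <  k=1
[2,3] N  lex  "quickly"
[3,4] (S\(NP\N))\N  lex  "a"
[2,4] S\(NP\N)  <  k=3
[0,4] S  <  k=2

[0,4] S   <
  [0,2] NP\N   <
    [0,1] "that" : NP
    [1,2] "plan" : (NP\N)\NP
  [2,4] S\(NP\N)   <
    [2,3] "quickly" : N
    [3,4] "a" : (S\(NP\N))\N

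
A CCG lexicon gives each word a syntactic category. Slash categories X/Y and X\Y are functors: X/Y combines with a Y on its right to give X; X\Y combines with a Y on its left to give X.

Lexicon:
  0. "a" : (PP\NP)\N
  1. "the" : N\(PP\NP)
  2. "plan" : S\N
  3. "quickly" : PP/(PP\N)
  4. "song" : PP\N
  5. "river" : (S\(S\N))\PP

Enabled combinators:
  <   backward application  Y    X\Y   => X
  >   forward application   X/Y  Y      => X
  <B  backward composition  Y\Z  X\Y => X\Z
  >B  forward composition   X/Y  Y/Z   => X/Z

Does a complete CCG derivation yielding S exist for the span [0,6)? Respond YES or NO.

[0,6] S   <
  [0,3] S\N   <B
    [0,2] N\N   <B
      [0,1] "a" : (PP\NP)\N
      [1,2] "the" : N\(PP\NP)
    [2,3] "plan" : S\N
  [3,6] S\(S\N)   <
    [3,5] PP   >
      [3,4] "quickly" : PP/(PP\N)
      [4,5] "song" : PP\N
    [5,6] "river" : (S\(S\N))\PP

YES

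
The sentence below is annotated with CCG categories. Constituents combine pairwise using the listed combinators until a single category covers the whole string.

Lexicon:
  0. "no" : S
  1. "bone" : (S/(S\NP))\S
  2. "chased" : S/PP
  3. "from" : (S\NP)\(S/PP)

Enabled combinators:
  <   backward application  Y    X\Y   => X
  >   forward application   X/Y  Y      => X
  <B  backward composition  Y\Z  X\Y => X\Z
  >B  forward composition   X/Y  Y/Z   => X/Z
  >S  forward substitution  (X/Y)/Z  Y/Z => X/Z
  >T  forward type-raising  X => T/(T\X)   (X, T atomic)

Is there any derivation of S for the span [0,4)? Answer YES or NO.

YES

[0,4] S   >
  [0,2] S/(S\NP)   <
    [0,1] "no" : S
    [1,2] "bone" : (S/(S\NP))\S
  [2,4] S\NP   <
    [2,3] "chased" : S/PP
    [3,4] "from" : (S\NP)\(S/PP)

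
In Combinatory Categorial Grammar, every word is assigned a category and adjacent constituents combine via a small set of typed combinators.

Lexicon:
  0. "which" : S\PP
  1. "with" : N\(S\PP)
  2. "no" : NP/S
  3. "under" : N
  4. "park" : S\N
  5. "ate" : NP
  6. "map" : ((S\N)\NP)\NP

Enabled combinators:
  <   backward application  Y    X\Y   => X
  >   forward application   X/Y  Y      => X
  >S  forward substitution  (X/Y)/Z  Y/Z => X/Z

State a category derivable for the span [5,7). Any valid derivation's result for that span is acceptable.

[0,7] S   <
  [0,2] N   <
    [0,1] "which" : S\PP
    [1,2] "with" : N\(S\PP)
  [2,7] S\N   <
    [2,5] NP   >
      [2,3] "no" : NP/S
      [3,5] S   <
        [3,4] "under" : N
        [4,5] "park" : S\N
    [5,7] (S\N)\NP   <
      [5,6] "ate" : NP
      [6,7] "map" : ((S\N)\NP)\NP

(S\N)\NP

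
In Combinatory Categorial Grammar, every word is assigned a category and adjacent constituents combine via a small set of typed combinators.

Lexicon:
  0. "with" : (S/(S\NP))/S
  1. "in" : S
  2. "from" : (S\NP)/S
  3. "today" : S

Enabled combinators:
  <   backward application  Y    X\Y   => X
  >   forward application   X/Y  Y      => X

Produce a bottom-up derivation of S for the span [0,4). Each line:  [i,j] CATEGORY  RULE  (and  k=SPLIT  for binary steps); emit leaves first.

[0,1] (S/(S\NP))/S  lex  "with"
[1,2] S  lex  "in"
[0,2] S/(S\NP)  >  k=1
[2,3] (S\NP)/S  lex  "from"
[3,4] S  lex  "today"
[2,4] S\NP  >  k=3
[0,4] S  >  k=2

[0,4] S   >
  [0,2] S/(S\NP)   >
    [0,1] "with" : (S/(S\NP))/S
    [1,2] "in" : S
  [2,4] S\NP   >
    [2,3] "from" : (S\NP)/S
    [3,4] "today" : S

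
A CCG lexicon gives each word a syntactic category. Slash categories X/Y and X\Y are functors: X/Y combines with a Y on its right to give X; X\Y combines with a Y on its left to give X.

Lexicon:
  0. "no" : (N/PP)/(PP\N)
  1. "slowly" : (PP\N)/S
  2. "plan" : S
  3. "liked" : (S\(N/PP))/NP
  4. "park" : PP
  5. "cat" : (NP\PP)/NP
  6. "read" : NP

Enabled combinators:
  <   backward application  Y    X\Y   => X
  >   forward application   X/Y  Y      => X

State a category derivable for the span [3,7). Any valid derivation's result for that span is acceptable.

[0,7] S   <
  [0,3] N/PP   >
    [0,1] "no" : (N/PP)/(PP\N)
    [1,3] PP\N   >
      [1,2] "slowly" : (PP\N)/S
      [2,3] "plan" : S
  [3,7] S\(N/PP)   >
    [3,4] "liked" : (S\(N/PP))/NP
    [4,7] NP   <
      [4,5] "park" : PP
      [5,7] NP\PP   >
        [5,6] "cat" : (NP\PP)/NP
        [6,7] "read" : NP

S\(N/PP)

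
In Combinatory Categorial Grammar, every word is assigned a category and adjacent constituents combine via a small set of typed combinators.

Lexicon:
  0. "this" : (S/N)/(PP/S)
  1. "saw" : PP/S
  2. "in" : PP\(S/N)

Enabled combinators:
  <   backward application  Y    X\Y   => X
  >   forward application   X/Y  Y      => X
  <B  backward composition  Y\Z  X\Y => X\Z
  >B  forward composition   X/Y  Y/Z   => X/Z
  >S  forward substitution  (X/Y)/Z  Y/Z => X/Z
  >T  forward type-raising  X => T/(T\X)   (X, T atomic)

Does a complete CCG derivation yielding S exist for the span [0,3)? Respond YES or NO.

(S/N)/(PP/S) PP/S PP\(S/N)
CKY chart[0,3] = {N/(N\PP), NP/(NP\PP), PP, PP/(PP\PP), S/(S\PP)}; S ∉ chart

NO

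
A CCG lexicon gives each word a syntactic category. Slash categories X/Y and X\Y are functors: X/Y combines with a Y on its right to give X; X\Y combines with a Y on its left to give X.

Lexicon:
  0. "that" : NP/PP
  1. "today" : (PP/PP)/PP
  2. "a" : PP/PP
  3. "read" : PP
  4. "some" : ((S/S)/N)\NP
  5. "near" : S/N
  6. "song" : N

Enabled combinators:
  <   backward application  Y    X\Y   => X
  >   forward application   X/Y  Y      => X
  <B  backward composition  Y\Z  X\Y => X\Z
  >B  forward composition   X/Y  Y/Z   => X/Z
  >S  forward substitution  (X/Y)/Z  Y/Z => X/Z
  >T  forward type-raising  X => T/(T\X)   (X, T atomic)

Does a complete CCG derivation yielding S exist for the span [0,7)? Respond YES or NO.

[0,7] S   >
  [0,6] S/N   >S
    [0,5] (S/S)/N   <
      [0,4] NP   >
        [0,3] NP/PP   >B
          [0,1] "that" : NP/PP
          [1,3] PP/PP   >S
            [1,2] "today" : (PP/PP)/PP
            [2,3] "a" : PP/PP
        [3,4] "read" : PP
      [4,5] "some" : ((S/S)/N)\NP
    [5,6] "near" : S/N
  [6,7] "song" : N

YES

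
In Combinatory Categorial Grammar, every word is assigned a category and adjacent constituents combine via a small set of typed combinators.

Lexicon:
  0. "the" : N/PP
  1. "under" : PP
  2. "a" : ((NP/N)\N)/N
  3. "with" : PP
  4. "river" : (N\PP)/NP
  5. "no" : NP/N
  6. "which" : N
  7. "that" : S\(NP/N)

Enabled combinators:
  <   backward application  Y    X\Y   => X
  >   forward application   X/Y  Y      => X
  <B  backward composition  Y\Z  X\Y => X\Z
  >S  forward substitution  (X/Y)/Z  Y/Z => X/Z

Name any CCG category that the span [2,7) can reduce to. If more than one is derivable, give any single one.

(NP/N)\N

[0,8] S   <
  [0,7] NP/N   <
    [0,2] N   >
      [0,1] "the" : N/PP
      [1,2] "under" : PP
    [2,7] (NP/N)\N   >
      [2,3] "a" : ((NP/N)\N)/N
      [3,7] N   <
        [3,4] "with" : PP
        [4,7] N\PP   >
          [4,5] "river" : (N\PP)/NP
          [5,7] NP   >
            [5,6] "no" : NP/N
            [6,7] "which" : N
  [7,8] "that" : S\(NP/N)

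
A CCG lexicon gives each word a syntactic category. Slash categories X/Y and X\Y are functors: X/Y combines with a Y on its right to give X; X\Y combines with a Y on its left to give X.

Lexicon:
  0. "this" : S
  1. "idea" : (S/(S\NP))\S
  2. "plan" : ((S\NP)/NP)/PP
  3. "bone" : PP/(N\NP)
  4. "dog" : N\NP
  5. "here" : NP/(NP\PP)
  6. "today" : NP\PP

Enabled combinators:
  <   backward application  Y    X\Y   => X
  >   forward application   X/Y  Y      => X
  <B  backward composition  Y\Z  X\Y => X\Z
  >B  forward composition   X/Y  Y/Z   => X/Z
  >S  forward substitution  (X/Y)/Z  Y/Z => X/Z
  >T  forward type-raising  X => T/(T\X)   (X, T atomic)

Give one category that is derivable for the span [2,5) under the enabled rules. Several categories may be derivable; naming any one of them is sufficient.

[0,7] S   >
  [0,2] S/(S\NP)   <
    [0,1] "this" : S
    [1,2] "idea" : (S/(S\NP))\S
  [2,7] S\NP   >
    [2,5] (S\NP)/NP   >
      [2,3] "plan" : ((S\NP)/NP)/PP
      [3,5] PP   >
        [3,4] "bone" : PP/(N\NP)
        [4,5] "dog" : N\NP
    [5,7] NP   >
      [5,6] "here" : NP/(NP\PP)
      [6,7] "today" : NP\PP

(S\NP)/NP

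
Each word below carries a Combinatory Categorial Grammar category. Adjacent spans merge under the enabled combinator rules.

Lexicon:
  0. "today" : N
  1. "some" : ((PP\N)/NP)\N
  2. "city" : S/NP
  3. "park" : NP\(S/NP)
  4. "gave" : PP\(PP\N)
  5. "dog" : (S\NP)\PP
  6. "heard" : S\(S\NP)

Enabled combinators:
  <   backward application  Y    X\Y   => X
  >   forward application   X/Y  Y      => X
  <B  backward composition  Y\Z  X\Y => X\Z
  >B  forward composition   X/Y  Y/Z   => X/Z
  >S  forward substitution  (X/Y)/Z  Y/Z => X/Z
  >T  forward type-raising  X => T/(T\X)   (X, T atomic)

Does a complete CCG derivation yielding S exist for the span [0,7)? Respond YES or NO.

YES

[0,7] S   <
  [0,6] S\NP   <
    [0,5] PP   <
      [0,4] PP\N   >
        [0,2] (PP\N)/NP   <
          [0,1] "today" : N
          [1,2] "some" : ((PP\N)/NP)\N
        [2,4] NP   <
          [2,3] "city" : S/NP
          [3,4] "park" : NP\(S/NP)
      [4,5] "gave" : PP\(PP\N)
    [5,6] "dog" : (S\NP)\PP
  [6,7] "heard" : S\(S\NP)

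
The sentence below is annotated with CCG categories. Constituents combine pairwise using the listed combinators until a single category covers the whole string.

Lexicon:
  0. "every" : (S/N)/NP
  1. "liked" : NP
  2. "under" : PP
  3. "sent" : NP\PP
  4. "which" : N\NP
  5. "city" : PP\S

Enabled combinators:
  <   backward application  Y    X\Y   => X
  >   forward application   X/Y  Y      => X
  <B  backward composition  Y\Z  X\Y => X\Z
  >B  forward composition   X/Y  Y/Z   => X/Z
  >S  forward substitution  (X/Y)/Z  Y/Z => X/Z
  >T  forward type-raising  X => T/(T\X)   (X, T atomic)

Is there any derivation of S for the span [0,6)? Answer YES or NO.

(S/N)/NP NP PP NP\PP N\NP PP\S
CKY chart[0,6] = {N/(N\PP), NP/(NP\PP), PP, PP/(PP\PP), S/(S\PP)}; S ∉ chart

NO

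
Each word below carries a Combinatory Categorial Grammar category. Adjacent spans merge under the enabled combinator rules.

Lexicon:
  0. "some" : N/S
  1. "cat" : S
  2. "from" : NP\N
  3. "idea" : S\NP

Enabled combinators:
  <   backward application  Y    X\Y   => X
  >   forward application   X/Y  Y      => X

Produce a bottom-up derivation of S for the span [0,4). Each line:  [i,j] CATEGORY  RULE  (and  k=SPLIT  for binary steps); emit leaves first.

[0,4] S   <
  [0,3] NP   <
    [0,2] N   >
      [0,1] "some" : N/S
      [1,2] "cat" : S
    [2,3] "from" : NP\N
  [3,4] "idea" : S\NP

[0,1] N/S  lex  "some"
[1,2] S  lex  "cat"
[0,2] N  >  k=1
[2,3] NP\N  lex  "from"
[0,3] NP  <  k=2
[3,4] S\NP  lex  "idea"
[0,4] S  <  k=3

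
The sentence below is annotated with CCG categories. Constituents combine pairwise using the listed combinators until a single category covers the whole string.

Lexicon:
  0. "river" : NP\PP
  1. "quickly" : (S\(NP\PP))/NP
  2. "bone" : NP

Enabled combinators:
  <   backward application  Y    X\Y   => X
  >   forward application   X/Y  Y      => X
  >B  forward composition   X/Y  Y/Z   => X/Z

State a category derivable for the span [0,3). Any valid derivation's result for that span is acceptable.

[0,3] S   <
  [0,1] "river" : NP\PP
  [1,3] S\(NP\PP)   >
    [1,2] "quickly" : (S\(NP\PP))/NP
    [2,3] "bone" : NP

S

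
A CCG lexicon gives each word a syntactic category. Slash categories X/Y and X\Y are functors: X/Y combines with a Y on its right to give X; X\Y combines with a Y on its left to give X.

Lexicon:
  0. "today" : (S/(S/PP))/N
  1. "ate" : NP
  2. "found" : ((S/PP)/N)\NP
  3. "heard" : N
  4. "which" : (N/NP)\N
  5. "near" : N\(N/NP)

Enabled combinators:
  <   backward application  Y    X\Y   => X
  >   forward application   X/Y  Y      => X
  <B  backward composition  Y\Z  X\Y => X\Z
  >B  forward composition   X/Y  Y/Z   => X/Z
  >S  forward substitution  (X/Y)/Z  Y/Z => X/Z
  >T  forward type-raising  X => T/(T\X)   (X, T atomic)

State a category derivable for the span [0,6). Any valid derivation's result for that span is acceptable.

S

[0,6] S   >
  [0,3] S/N   >S
    [0,1] "today" : (S/(S/PP))/N
    [1,3] (S/PP)/N   <
      [1,2] "ate" : NP
      [2,3] "found" : ((S/PP)/N)\NP
  [3,6] N   <
    [3,5] N/NP   <
      [3,4] "heard" : N
      [4,5] "which" : (N/NP)\N
    [5,6] "near" : N\(N/NP)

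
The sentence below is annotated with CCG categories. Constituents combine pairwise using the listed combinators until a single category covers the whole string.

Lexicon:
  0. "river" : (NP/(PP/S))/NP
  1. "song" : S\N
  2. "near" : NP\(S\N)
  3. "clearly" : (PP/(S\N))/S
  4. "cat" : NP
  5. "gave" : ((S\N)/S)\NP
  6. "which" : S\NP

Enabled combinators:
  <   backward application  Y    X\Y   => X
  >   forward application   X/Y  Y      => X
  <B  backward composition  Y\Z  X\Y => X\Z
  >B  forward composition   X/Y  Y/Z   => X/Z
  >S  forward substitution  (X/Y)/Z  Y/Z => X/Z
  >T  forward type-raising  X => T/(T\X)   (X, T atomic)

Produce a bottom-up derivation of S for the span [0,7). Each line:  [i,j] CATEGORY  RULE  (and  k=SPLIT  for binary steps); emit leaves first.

[0,1] (NP/(PP/S))/NP  lex  "river"
[1,2] S\N  lex  "song"
[2,3] NP\(S\N)  lex  "near"
[1,3] NP  <  k=2
[0,3] NP/(PP/S)  >  k=1
[3,4] (PP/(S\N))/S  lex  "clearly"
[4,5] NP  lex  "cat"
[5,6] ((S\N)/S)\NP  lex  "gave"
[4,6] (S\N)/S  <  k=5
[3,6] PP/S  >S  k=4
[0,6] NP  >  k=3
[6,7] S\NP  lex  "which"
[0,7] S  <  k=6

[0,7] S   <
  [0,6] NP   >
    [0,3] NP/(PP/S)   >
      [0,1] "river" : (NP/(PP/S))/NP
      [1,3] NP   <
        [1,2] "song" : S\N
        [2,3] "near" : NP\(S\N)
    [3,6] PP/S   >S
      [3,4] "clearly" : (PP/(S\N))/S
      [4,6] (S\N)/S   <
        [4,5] "cat" : NP
        [5,6] "gave" : ((S\N)/S)\NP
  [6,7] "which" : S\NP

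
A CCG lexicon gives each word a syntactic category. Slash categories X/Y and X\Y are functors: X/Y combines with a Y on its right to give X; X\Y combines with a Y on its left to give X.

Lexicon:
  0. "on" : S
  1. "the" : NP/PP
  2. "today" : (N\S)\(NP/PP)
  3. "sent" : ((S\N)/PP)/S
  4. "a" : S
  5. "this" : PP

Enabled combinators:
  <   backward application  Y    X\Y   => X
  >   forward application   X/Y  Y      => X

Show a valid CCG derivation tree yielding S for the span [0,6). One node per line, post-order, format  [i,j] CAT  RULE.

[0,6] S   <
  [0,3] N   <
    [0,1] "on" : S
    [1,3] N\S   <
      [1,2] "the" : NP/PP
      [2,3] "today" : (N\S)\(NP/PP)
  [3,6] S\N   >
    [3,5] (S\N)/PP   >
      [3,4] "sent" : ((S\N)/PP)/S
      [4,5] "a" : S
    [5,6] "this" : PP

[0,1] S  lex  "on"
[1,2] NP/PP  lex  "the"
[2,3] (N\S)\(NP/PP)  lex  "today"
[1,3] N\S  <  k=2
[0,3] N  <  k=1
[3,4] ((S\N)/PP)/S  lex  "sent"
[4,5] S  lex  "a"
[3,5] (S\N)/PP  >  k=4
[5,6] PP  lex  "this"
[3,6] S\N  >  k=5
[0,6] S  <  k=3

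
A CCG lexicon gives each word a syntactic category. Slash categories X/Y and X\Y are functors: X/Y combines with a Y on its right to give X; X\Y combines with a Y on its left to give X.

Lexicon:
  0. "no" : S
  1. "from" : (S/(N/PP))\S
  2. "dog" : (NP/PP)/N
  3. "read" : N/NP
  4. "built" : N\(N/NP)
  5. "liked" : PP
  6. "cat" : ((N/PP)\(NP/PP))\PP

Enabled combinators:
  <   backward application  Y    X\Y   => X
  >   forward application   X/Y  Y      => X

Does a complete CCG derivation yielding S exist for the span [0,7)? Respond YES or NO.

[0,7] S   >
  [0,2] S/(N/PP)   <
    [0,1] "no" : S
    [1,2] "from" : (S/(N/PP))\S
  [2,7] N/PP   <
    [2,5] NP/PP   >
      [2,3] "dog" : (NP/PP)/N
      [3,5] N   <
        [3,4] "read" : N/NP
        [4,5] "built" : N\(N/NP)
    [5,7] (N/PP)\(NP/PP)   <
      [5,6] "liked" : PP
      [6,7] "cat" : ((N/PP)\(NP/PP))\PP

YES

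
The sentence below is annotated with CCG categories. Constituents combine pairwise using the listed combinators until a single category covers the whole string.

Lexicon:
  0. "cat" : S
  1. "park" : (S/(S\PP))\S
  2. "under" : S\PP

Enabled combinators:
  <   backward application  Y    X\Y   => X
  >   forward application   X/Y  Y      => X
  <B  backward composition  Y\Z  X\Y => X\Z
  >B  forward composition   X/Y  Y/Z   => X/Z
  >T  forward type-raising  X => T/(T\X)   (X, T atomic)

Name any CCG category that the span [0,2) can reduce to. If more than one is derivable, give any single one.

[0,3] S   >
  [0,2] S/(S\PP)   <
    [0,1] "cat" : S
    [1,2] "park" : (S/(S\PP))\S
  [2,3] "under" : S\PP

S/(S\PP)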